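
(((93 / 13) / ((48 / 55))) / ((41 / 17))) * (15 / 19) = 434775 / 162032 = 2.68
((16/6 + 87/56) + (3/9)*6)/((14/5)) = 5225/2352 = 2.22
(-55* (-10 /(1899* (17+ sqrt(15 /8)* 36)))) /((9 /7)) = 0.00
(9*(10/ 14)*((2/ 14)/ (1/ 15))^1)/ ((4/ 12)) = 2025/ 49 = 41.33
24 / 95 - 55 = -54.75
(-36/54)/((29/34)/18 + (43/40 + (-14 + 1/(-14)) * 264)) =28560/159096397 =0.00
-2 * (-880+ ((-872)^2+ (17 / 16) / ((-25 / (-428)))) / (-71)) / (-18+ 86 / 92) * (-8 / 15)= 213253976 / 294375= 724.43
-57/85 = -0.67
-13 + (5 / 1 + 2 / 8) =-31 / 4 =-7.75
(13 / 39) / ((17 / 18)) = 6 / 17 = 0.35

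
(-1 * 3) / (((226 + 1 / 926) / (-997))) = 13.23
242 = 242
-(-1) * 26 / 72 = 13 / 36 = 0.36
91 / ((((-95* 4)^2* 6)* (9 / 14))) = 637 / 3898800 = 0.00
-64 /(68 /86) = -80.94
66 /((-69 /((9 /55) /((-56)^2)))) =-9 /180320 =-0.00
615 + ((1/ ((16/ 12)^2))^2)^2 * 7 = 40350567/ 65536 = 615.70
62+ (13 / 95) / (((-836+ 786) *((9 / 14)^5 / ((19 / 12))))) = 1372015286 / 22143375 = 61.96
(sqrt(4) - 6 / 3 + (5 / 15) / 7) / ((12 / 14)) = 1 / 18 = 0.06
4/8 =1/2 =0.50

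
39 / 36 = 13 / 12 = 1.08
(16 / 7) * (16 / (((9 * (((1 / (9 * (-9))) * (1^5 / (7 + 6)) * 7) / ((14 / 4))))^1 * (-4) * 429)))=96 / 77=1.25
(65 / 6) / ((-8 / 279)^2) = 1686555 / 128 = 13176.21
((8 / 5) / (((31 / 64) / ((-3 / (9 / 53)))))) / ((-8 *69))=3392 / 32085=0.11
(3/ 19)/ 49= 3/ 931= 0.00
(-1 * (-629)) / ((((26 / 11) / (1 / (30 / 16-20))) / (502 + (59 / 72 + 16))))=-51691849 / 6786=-7617.43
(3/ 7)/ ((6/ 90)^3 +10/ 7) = 10125/ 33757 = 0.30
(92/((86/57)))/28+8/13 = 21859/7826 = 2.79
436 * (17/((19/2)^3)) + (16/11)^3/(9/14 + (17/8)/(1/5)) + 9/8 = 462834962111/46084852792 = 10.04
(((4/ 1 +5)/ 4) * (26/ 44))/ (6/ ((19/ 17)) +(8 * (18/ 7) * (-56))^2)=741/ 739642288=0.00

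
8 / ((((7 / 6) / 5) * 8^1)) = 4.29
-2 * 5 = -10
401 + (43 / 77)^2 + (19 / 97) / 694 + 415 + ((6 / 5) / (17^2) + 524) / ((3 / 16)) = 6247832238342847 / 1730221709370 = 3611.00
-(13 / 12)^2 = -169 / 144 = -1.17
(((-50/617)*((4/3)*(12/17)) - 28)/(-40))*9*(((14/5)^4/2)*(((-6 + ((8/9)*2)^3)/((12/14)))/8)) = -57332021593/5310056250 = -10.80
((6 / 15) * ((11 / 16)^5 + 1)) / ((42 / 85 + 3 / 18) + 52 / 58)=1789038333 / 6037962752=0.30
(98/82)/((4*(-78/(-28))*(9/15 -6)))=-1715/86346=-0.02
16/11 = 1.45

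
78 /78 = 1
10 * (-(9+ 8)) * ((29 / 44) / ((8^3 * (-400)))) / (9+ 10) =493 / 17121280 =0.00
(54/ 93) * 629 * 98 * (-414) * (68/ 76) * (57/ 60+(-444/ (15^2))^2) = -23642131318218/ 368125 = -64223107.15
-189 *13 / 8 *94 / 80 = -115479 / 320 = -360.87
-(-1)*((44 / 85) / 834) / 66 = 0.00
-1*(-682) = 682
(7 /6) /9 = 7 /54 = 0.13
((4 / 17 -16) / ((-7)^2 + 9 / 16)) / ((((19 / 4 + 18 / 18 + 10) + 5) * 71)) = -17152 / 79443533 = -0.00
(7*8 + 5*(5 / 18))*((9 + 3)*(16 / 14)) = 16528 / 21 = 787.05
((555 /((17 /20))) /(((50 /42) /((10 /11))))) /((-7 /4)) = -284.92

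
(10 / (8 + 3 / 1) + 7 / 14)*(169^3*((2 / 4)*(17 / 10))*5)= 2543728343 / 88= 28906003.90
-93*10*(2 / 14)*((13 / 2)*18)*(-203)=3155490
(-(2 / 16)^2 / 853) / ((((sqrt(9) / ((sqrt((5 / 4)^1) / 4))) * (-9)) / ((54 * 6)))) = 3 * sqrt(5) / 109184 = 0.00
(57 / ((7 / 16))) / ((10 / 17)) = 7752 / 35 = 221.49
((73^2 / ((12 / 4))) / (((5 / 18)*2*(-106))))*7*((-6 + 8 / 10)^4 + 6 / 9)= -25593177967 / 165625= -154524.85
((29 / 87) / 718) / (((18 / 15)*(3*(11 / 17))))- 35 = -14927135 / 426492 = -35.00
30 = 30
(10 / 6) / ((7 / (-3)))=-5 / 7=-0.71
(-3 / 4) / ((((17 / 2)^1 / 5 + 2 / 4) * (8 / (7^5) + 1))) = -16807 / 49324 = -0.34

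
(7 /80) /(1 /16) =7 /5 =1.40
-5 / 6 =-0.83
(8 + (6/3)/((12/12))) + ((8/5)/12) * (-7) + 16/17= 2552/255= 10.01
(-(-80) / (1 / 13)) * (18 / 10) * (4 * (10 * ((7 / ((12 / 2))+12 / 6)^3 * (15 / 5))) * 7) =49933520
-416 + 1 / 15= -6239 / 15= -415.93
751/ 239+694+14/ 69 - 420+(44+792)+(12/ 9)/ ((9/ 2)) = 165285551/ 148419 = 1113.64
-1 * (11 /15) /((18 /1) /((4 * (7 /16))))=-77 /1080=-0.07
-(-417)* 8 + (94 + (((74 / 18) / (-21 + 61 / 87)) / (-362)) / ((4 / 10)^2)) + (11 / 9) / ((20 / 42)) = 131664878693 / 38357520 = 3432.57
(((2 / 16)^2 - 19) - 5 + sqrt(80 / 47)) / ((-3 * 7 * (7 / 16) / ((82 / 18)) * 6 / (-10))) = -18.74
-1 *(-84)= 84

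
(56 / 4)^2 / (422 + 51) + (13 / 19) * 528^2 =1714246540 / 8987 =190747.36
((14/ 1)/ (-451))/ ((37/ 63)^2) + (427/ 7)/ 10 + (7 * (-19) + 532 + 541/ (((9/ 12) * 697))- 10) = 124708084019/ 314883690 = 396.04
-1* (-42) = 42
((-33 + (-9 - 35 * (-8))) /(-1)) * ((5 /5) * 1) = -238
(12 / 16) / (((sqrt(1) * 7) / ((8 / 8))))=3 / 28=0.11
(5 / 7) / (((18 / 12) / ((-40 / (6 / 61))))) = -12200 / 63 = -193.65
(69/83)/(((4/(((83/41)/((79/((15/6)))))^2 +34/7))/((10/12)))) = 164219773565/195050921632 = 0.84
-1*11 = -11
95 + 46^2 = 2211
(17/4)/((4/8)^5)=136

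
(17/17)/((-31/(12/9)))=-4/93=-0.04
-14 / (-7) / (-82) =-1 / 41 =-0.02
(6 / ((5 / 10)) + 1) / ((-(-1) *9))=13 / 9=1.44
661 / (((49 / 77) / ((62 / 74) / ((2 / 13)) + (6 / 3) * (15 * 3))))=7336439 / 74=99141.07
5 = 5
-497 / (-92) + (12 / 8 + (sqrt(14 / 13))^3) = 14 * sqrt(182) / 169 + 635 / 92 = 8.02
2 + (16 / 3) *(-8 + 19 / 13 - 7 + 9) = -866 / 39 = -22.21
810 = 810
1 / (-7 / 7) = -1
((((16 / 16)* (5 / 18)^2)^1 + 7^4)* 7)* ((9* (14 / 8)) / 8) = 38119501 / 1152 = 33089.84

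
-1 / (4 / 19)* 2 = -19 / 2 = -9.50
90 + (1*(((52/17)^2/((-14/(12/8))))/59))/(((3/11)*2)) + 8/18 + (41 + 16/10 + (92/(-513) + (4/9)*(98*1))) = 54001773613/306150705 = 176.39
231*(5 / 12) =385 / 4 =96.25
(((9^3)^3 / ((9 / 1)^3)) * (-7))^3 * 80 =-4118596792549655880240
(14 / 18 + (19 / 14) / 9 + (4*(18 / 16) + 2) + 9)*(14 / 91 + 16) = 3450 / 13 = 265.38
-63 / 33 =-21 / 11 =-1.91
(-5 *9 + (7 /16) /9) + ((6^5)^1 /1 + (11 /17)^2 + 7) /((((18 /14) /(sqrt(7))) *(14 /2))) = -6473 /144 + 2249408 *sqrt(7) /2601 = 2243.16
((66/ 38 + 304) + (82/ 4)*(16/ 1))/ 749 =12041/ 14231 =0.85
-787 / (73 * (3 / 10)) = -7870 / 219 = -35.94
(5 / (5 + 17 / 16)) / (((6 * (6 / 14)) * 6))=140 / 2619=0.05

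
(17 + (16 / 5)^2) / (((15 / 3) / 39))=26559 / 125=212.47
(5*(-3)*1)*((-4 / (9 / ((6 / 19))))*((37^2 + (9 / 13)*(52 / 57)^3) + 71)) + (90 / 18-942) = 819335509 / 390963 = 2095.69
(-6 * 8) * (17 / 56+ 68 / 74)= -58.68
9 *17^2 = 2601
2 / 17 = 0.12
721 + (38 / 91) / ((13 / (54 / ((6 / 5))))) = 854653 / 1183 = 722.45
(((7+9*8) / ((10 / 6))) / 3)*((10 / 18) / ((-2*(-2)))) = 79 / 36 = 2.19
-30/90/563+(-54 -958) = -1709269/1689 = -1012.00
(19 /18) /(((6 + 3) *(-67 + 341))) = 19 /44388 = 0.00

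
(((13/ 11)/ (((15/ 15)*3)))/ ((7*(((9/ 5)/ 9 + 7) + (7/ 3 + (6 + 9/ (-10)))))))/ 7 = 130/ 236621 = 0.00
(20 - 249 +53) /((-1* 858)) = 8 /39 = 0.21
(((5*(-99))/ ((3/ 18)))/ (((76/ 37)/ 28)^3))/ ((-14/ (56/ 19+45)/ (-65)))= -218252606747175/ 130321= -1674730908.66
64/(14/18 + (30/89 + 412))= 51264/330905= 0.15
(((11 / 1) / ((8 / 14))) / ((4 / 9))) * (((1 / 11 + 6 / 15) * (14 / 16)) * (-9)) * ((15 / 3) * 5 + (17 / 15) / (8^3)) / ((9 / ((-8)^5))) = 762115473 / 50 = 15242309.46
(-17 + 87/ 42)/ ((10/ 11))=-2299/ 140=-16.42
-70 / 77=-10 / 11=-0.91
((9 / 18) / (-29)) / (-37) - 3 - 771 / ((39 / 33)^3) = -2216369435 / 4714762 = -470.09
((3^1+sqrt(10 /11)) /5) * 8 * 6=48 * sqrt(110) /55+144 /5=37.95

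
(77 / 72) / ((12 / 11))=847 / 864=0.98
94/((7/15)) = 1410/7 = 201.43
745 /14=53.21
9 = 9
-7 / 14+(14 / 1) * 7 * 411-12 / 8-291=39985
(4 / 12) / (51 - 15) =1 / 108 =0.01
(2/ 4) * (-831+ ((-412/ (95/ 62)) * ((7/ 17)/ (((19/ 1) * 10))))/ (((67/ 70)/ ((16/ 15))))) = -25646757671/ 61676850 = -415.82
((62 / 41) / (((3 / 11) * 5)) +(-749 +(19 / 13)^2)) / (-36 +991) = -77510042 / 99257925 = -0.78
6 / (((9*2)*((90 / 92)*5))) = 0.07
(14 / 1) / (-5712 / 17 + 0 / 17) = -1 / 24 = -0.04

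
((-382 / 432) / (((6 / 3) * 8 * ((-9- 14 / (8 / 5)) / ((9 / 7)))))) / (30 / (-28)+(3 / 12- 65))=-191 / 3140472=-0.00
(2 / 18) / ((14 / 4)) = 0.03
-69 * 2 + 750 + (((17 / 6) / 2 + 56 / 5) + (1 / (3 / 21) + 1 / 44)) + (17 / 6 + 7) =35281 / 55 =641.47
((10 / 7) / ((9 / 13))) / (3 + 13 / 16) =0.54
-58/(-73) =58/73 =0.79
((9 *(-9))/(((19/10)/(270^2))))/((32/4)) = -7381125/19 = -388480.26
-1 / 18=-0.06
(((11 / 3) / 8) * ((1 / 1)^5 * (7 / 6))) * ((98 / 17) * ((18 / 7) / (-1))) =-539 / 68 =-7.93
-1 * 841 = -841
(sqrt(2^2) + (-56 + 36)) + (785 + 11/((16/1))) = 12283/16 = 767.69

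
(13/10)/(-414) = -13/4140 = -0.00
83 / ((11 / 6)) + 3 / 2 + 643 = 15175 / 22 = 689.77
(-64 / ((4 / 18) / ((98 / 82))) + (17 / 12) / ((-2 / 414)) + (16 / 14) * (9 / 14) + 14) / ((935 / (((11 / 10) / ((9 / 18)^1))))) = -5004101 / 3415300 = -1.47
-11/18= -0.61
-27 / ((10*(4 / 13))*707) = -351 / 28280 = -0.01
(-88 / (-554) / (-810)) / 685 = -22 / 76846725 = -0.00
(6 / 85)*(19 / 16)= 0.08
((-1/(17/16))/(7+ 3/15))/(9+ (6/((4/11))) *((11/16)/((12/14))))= -0.01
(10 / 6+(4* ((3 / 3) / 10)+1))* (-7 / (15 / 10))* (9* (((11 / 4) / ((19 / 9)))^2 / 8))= -1577961 / 57760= -27.32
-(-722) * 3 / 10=1083 / 5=216.60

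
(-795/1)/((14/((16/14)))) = -3180/49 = -64.90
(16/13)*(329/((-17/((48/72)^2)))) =-21056/1989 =-10.59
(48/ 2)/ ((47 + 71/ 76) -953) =-1824/ 68785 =-0.03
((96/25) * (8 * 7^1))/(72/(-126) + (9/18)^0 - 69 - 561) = -12544/36725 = -0.34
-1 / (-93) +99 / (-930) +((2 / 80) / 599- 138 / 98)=-164195719 / 109185720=-1.50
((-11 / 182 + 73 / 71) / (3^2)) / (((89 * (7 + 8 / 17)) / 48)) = 1700680 / 219086049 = 0.01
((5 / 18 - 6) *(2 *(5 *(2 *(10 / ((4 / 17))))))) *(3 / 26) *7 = -306425 / 78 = -3928.53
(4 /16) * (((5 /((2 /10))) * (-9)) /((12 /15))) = -1125 /16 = -70.31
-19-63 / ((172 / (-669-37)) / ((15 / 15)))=20605 / 86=239.59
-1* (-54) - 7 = 47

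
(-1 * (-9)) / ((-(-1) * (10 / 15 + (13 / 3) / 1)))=9 / 5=1.80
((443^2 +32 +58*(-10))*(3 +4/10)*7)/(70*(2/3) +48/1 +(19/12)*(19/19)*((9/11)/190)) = 6148142616/124969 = 49197.34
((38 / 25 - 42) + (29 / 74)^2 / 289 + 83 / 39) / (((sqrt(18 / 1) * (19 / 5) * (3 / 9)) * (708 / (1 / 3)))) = -59175995677 * sqrt(2) / 24907721585760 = -0.00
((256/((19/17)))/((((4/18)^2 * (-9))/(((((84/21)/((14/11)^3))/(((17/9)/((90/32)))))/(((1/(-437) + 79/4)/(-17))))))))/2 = 7587738180/11840017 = 640.86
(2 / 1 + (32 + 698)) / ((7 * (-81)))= -1.29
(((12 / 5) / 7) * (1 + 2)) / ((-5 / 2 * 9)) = -8 / 175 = -0.05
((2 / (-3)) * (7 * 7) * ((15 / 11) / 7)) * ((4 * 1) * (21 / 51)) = -1960 / 187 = -10.48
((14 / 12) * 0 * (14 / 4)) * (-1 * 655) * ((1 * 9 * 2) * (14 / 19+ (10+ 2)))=0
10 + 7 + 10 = 27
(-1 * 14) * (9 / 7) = -18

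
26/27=0.96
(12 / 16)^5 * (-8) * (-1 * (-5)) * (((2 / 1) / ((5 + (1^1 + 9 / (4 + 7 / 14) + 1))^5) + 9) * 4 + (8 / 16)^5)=-342.02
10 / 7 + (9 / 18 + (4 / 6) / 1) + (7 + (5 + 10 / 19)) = 12067 / 798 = 15.12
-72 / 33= -24 / 11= -2.18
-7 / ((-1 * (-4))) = -1.75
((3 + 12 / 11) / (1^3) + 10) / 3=155 / 33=4.70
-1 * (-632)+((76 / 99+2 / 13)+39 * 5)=1065535 / 1287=827.92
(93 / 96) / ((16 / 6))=93 / 256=0.36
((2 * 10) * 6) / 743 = 120 / 743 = 0.16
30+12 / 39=30.31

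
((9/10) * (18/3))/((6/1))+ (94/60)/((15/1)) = 226/225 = 1.00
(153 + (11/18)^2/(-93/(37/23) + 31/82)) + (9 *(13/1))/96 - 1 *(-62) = 8877647207/41059872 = 216.21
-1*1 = -1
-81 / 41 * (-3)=243 / 41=5.93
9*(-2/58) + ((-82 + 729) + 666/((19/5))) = 452896/551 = 821.95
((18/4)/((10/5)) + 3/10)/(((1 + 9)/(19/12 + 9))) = 2159/800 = 2.70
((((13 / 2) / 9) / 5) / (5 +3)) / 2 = 13 / 1440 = 0.01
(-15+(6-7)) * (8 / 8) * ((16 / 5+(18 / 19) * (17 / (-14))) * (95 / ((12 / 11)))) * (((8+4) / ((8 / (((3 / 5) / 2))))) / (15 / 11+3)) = -164923 / 560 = -294.51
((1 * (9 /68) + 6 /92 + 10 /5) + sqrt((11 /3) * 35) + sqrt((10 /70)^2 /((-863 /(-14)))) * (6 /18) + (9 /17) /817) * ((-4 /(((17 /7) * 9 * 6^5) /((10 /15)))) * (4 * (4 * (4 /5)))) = -112 * sqrt(1155) /1673055 - 78647996 /178150800195 - 16 * sqrt(12082) /1443846465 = -0.00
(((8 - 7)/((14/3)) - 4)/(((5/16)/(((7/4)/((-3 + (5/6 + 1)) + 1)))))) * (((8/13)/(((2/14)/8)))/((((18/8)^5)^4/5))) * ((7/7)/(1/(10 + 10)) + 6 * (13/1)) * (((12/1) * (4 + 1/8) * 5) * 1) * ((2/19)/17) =562862696178531696640/1890742120836297927237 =0.30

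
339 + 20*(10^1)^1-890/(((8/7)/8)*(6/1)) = -1498/3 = -499.33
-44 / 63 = -0.70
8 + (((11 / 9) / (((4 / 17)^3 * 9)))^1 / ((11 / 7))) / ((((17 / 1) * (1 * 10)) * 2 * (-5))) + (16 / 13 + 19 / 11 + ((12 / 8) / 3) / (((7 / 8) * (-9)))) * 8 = 16165603777 / 518918400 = 31.15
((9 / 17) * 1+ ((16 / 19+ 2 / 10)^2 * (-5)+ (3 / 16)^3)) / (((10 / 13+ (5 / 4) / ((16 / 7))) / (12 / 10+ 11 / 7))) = -258545022879 / 25088056000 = -10.31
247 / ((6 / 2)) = 247 / 3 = 82.33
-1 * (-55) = 55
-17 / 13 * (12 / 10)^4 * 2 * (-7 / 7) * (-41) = -1806624 / 8125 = -222.35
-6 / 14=-3 / 7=-0.43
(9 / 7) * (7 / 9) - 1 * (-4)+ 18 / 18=6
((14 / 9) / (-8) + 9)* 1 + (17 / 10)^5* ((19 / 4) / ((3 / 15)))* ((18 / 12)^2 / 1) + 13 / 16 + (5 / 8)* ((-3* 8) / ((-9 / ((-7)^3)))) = 566459923 / 2880000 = 196.69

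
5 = 5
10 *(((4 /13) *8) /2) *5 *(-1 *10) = -8000 /13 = -615.38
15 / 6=5 / 2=2.50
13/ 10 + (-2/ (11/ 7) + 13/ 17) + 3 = 7091/ 1870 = 3.79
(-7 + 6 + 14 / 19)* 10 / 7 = -50 / 133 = -0.38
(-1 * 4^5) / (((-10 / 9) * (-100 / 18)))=-20736 / 125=-165.89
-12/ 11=-1.09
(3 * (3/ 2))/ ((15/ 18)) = 27/ 5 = 5.40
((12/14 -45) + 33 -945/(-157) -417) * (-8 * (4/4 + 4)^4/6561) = 321.69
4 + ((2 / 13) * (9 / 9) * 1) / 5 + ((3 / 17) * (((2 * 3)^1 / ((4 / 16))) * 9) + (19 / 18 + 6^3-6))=5036227 / 19890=253.20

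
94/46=47/23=2.04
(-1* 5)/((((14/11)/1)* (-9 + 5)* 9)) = 55/504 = 0.11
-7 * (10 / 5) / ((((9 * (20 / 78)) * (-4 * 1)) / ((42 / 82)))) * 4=637 / 205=3.11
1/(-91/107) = -107/91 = -1.18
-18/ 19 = -0.95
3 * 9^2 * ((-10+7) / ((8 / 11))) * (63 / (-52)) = 505197 / 416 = 1214.42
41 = 41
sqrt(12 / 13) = 2 * sqrt(39) / 13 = 0.96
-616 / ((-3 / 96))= 19712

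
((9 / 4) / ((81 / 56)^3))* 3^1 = 43904 / 19683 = 2.23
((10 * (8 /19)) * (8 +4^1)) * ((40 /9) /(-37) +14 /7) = 200320 /2109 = 94.98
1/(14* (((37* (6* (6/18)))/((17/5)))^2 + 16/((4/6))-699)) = -289/814450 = -0.00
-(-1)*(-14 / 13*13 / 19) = -14 / 19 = -0.74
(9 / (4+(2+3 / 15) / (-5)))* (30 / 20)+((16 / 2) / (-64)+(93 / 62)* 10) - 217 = -141213 / 712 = -198.33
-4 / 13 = -0.31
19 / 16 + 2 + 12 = 243 / 16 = 15.19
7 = 7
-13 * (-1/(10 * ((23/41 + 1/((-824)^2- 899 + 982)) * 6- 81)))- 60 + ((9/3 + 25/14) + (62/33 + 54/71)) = -6252069969316/118879450305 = -52.59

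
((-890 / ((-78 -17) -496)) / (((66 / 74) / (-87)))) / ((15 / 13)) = -2482922 / 19503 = -127.31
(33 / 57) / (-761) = -0.00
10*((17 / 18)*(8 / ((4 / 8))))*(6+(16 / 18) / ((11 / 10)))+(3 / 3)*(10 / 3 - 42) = 882188 / 891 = 990.11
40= 40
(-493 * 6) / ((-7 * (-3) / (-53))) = 52258 / 7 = 7465.43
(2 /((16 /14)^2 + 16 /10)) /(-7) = -35 /356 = -0.10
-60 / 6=-10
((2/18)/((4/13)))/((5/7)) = 91/180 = 0.51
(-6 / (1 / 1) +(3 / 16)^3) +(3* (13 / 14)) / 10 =-819279 / 143360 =-5.71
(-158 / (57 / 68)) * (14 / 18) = -75208 / 513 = -146.60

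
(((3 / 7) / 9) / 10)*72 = 0.34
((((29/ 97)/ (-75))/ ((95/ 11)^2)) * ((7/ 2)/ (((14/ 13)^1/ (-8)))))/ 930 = 45617/ 30530446875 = 0.00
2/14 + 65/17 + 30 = 4042/119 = 33.97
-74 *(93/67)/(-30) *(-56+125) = 79143/335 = 236.25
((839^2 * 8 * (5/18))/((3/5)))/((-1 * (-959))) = 70392100/25893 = 2718.58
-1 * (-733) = 733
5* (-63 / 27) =-35 / 3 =-11.67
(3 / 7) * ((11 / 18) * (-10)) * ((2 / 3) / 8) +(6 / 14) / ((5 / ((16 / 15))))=-799 / 6300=-0.13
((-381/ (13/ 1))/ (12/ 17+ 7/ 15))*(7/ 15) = -45339/ 3887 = -11.66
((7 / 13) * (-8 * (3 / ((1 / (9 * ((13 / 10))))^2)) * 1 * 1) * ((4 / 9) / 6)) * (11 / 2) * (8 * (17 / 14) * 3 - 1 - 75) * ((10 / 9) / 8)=23452 / 5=4690.40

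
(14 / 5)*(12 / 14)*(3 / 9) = 0.80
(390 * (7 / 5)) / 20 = 273 / 10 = 27.30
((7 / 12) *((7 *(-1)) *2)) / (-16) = 49 / 96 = 0.51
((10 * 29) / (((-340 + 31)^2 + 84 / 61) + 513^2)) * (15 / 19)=44225 / 69279491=0.00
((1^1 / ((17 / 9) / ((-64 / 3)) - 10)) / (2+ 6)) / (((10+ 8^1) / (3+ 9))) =-16 / 1937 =-0.01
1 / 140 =0.01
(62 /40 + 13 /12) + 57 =1789 /30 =59.63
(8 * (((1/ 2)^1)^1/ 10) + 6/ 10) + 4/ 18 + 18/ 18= 20/ 9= 2.22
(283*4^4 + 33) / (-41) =-72481 / 41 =-1767.83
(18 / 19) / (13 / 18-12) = -324 / 3857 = -0.08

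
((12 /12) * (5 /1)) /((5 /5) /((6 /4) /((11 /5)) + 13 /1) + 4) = 1505 /1226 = 1.23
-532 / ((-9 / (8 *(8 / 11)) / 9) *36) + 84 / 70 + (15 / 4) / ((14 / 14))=180041 / 1980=90.93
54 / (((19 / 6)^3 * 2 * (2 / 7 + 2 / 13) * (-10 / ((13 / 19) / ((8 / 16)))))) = -862407 / 3258025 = -0.26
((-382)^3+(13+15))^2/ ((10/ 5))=1553637679921800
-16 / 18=-8 / 9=-0.89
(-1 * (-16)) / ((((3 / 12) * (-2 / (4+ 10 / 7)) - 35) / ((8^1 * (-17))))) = 165376 / 2667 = 62.01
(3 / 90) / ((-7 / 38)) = -0.18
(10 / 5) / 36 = 1 / 18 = 0.06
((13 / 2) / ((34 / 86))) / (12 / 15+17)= 2795 / 3026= 0.92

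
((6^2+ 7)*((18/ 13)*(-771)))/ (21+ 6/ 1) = -22102/ 13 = -1700.15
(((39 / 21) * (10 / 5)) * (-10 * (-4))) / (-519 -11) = -104 / 371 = -0.28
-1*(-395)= 395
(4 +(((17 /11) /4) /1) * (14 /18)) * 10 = 43.01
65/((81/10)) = 650/81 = 8.02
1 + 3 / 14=1.21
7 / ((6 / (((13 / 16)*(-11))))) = -1001 / 96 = -10.43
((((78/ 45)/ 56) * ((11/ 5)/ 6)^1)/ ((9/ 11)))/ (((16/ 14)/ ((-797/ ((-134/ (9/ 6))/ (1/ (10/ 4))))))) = 1253681/ 28944000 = 0.04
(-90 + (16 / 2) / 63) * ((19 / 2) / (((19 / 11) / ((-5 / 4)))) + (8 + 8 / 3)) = -36803 / 108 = -340.77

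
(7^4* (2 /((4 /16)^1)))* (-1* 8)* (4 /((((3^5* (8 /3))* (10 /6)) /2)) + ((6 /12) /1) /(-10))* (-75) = -4417840 /9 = -490871.11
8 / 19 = 0.42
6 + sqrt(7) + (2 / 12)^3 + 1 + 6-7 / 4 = sqrt(7) + 2431 / 216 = 13.90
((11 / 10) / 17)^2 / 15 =0.00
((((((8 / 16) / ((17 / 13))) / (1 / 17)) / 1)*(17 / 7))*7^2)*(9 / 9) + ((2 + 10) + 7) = 1585 / 2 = 792.50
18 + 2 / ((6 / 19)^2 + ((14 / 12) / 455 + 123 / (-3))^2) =1661409867258 / 92294447281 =18.00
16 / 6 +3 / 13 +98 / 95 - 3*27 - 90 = -618998 / 3705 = -167.07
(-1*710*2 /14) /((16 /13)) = -4615 /56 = -82.41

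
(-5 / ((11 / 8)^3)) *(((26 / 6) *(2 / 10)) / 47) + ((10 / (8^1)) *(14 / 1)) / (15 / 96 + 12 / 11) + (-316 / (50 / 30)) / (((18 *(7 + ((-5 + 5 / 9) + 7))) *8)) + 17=4372872630427 / 141706618680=30.86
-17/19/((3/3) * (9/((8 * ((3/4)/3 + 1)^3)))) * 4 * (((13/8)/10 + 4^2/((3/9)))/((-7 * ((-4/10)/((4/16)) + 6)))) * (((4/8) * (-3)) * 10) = -40938125/280896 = -145.74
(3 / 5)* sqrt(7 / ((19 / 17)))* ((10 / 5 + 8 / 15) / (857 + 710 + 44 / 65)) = 26* sqrt(2261) / 509495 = 0.00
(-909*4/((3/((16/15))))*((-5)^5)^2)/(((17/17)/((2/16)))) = -1578125000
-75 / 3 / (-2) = 25 / 2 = 12.50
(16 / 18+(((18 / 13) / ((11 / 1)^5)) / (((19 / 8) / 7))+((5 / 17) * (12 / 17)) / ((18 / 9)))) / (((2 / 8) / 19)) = 410854165048 / 5445617463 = 75.45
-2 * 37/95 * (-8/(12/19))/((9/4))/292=148/9855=0.02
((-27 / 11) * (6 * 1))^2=26244 / 121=216.89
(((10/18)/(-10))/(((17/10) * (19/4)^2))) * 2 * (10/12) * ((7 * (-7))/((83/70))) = 1372000/13753017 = 0.10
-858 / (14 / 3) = -1287 / 7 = -183.86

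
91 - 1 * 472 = -381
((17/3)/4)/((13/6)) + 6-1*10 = -87/26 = -3.35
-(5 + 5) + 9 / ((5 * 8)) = -391 / 40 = -9.78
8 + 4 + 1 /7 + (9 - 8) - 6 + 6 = 92 /7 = 13.14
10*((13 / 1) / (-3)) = -130 / 3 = -43.33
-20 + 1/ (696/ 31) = -13889/ 696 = -19.96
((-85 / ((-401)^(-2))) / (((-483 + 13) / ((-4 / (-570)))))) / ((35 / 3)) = 2733617 / 156275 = 17.49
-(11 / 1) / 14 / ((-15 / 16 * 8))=11 / 105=0.10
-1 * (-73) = 73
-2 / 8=-1 / 4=-0.25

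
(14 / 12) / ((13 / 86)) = 301 / 39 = 7.72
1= 1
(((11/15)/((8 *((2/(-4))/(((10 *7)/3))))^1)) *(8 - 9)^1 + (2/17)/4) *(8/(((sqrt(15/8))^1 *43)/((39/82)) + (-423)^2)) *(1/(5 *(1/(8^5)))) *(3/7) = 10447749989793792/19315954882643755 - 3959323623424 *sqrt(30)/57947864647931265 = 0.54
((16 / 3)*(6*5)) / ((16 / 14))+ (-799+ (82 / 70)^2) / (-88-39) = 22757594 / 155575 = 146.28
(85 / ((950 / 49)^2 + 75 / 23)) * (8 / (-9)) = -7510328 / 37687635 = -0.20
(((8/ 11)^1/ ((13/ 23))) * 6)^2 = 1218816/ 20449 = 59.60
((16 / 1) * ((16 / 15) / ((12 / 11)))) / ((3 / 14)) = 9856 / 135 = 73.01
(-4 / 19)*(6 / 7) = -24 / 133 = -0.18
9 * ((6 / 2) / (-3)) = -9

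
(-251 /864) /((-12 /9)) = 251 /1152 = 0.22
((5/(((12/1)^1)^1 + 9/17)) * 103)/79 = 8755/16827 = 0.52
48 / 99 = 16 / 33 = 0.48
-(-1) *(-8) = -8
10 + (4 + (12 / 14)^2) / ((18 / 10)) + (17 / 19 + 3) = 138464 / 8379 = 16.53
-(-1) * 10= 10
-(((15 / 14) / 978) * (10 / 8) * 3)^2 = -5625 / 333281536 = -0.00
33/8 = 4.12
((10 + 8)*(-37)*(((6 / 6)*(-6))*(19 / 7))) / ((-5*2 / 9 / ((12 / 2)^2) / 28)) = -49198752 / 5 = -9839750.40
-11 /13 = -0.85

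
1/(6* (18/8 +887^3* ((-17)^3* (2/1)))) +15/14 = 1.07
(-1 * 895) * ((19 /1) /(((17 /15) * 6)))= -85025 /34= -2500.74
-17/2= -8.50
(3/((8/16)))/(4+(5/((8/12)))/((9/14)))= 18/47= 0.38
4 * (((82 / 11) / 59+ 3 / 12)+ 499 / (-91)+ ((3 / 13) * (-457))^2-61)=33953816643 / 767767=44224.12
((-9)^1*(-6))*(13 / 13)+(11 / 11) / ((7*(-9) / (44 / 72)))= 61225 / 1134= 53.99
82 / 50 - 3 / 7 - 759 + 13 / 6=-793403 / 1050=-755.62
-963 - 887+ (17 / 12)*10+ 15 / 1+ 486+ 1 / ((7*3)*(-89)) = -1663203 / 1246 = -1334.83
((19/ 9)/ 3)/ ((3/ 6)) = 1.41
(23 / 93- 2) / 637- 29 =-1718152 / 59241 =-29.00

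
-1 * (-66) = 66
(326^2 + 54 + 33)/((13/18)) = 1914534/13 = 147271.85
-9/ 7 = -1.29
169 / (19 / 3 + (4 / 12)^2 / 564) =65988 / 2473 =26.68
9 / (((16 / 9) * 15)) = 0.34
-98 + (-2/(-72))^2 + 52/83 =-10474189/107568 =-97.37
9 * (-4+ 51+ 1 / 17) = 7200 / 17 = 423.53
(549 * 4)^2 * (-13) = -62691408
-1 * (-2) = 2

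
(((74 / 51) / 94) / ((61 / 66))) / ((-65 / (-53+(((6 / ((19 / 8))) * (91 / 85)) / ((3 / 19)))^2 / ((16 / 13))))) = -1090371722 / 22889052875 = -0.05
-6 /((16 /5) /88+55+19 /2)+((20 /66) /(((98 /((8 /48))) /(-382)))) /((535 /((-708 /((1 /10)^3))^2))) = -75518707702064180 /409420627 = -184452620.90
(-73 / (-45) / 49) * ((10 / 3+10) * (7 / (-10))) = -292 / 945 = -0.31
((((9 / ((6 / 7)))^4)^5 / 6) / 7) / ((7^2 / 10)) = 1351887412278676135263345 / 1048576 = 1289260303763080725.92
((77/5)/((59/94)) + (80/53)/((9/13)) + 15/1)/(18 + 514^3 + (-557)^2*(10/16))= 46960408/153087414358815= 0.00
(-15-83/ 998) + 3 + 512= 498917/ 998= 499.92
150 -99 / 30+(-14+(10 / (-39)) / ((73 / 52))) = 290213 / 2190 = 132.52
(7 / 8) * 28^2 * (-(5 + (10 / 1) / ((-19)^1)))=-58310 / 19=-3068.95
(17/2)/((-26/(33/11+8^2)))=-1139/52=-21.90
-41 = -41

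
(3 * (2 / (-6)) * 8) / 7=-8 / 7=-1.14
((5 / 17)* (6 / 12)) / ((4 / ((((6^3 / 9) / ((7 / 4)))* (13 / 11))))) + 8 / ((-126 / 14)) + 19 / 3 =71161 / 11781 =6.04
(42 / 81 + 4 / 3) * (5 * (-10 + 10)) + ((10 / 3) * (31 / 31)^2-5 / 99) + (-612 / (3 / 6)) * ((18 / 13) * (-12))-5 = 26171806 / 1287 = 20335.51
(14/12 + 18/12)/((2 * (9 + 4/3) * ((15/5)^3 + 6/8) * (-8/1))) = -2/3441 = -0.00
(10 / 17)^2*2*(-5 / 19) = -1000 / 5491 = -0.18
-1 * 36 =-36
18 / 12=3 / 2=1.50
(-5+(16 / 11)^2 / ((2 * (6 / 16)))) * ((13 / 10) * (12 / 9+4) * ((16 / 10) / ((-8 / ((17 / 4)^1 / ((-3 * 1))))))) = -4.28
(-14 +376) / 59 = 362 / 59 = 6.14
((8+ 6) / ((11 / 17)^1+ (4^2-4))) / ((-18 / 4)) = -476 / 1935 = -0.25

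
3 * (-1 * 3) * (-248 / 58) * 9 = 10044 / 29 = 346.34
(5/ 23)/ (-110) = -1/ 506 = -0.00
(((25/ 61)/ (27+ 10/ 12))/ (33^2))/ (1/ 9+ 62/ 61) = 150/ 12508133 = 0.00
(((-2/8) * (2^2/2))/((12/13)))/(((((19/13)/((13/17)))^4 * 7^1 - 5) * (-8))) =10604499373/13845720591744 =0.00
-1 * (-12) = 12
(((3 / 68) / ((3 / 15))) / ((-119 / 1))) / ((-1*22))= 0.00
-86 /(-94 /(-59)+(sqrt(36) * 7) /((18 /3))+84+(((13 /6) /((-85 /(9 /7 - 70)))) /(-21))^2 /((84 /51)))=-46971517874400 /50574912763331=-0.93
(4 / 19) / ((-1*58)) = -2 / 551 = -0.00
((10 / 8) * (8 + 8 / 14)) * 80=6000 / 7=857.14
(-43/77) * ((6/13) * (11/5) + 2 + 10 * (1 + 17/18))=-80711/6435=-12.54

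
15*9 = 135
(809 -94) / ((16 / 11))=7865 / 16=491.56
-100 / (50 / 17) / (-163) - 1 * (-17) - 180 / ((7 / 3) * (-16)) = 100545 / 4564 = 22.03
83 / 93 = 0.89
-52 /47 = -1.11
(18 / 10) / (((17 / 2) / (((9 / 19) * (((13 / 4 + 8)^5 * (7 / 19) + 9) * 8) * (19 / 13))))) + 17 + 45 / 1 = 104724938459 / 1343680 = 77938.90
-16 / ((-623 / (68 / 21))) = 1088 / 13083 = 0.08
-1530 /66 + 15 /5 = -222 /11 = -20.18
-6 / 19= -0.32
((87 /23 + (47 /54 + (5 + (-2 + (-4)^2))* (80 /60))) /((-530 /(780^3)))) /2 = -13424589.17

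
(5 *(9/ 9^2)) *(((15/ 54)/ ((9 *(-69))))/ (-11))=25/ 1106622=0.00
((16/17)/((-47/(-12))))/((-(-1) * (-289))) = -192/230911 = -0.00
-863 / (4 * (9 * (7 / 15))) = -4315 / 84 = -51.37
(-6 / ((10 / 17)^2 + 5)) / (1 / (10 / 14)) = -578 / 721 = -0.80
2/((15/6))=4/5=0.80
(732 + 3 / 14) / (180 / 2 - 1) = 8.23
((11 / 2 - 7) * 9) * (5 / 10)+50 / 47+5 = -129 / 188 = -0.69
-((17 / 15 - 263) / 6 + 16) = 1244 / 45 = 27.64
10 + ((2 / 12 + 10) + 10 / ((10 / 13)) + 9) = 42.17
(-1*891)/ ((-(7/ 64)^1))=57024/ 7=8146.29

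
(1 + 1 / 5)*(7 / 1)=8.40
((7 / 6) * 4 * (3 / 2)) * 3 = 21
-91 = -91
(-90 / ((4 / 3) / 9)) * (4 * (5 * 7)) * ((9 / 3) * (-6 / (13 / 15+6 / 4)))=45927000 / 71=646859.15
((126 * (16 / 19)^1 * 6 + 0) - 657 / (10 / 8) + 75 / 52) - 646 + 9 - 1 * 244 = -3796519 / 4940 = -768.53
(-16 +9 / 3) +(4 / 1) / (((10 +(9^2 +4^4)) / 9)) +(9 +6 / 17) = -20902 / 5899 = -3.54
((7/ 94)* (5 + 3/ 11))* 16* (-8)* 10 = -259840/ 517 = -502.59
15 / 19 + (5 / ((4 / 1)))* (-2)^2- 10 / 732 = 40165 / 6954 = 5.78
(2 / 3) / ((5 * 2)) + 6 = 91 / 15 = 6.07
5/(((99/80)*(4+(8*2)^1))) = 20/99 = 0.20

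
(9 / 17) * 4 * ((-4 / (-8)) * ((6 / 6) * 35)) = 37.06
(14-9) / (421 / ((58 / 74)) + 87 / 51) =493 / 53130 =0.01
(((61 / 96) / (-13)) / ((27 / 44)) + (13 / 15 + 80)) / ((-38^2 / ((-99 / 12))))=37430239 / 81095040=0.46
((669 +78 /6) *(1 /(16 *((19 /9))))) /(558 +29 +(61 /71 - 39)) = 217899 /5923288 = 0.04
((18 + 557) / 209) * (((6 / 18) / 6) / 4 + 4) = 11.04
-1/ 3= -0.33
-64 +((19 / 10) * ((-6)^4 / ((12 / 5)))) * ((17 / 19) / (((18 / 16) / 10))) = 8096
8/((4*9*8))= 1/36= 0.03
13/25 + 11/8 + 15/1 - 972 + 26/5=-189981/200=-949.90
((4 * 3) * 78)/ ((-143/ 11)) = -72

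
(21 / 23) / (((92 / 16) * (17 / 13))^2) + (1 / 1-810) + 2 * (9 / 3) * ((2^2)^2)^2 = 2556379985 / 3516263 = 727.02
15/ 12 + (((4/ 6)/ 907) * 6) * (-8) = 4407/ 3628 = 1.21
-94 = -94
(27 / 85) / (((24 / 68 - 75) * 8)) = -1 / 1880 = -0.00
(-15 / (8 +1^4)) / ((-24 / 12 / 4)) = 10 / 3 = 3.33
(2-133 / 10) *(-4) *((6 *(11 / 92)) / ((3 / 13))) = 16159 / 115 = 140.51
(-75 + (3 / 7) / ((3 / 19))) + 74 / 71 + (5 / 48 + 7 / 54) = -15246059 / 214704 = -71.01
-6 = -6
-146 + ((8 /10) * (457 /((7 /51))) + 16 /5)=17646 /7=2520.86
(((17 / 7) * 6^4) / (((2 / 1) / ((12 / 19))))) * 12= 1586304 / 133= 11927.10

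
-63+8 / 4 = -61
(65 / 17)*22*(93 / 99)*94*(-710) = -268962200 / 51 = -5273768.63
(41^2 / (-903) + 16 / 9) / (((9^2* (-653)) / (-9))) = -0.00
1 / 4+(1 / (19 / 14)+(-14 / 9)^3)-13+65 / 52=-402433 / 27702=-14.53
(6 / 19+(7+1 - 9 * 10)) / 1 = -1552 / 19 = -81.68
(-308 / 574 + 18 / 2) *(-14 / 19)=-4858 / 779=-6.24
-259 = -259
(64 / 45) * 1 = 64 / 45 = 1.42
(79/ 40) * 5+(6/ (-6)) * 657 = -5177/ 8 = -647.12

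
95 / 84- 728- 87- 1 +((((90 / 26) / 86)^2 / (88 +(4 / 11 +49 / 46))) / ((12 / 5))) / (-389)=-753006112531903757 / 924082359876312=-814.87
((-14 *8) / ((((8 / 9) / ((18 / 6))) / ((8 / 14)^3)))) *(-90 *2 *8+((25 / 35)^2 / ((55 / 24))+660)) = 1452556800 / 26411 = 54998.18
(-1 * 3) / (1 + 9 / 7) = -21 / 16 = -1.31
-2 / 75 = -0.03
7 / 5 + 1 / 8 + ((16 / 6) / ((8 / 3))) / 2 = 81 / 40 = 2.02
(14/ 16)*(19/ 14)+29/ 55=1509/ 880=1.71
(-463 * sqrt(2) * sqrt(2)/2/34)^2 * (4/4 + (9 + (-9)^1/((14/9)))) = 12647771/16184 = 781.50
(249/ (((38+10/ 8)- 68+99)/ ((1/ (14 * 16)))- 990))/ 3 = 83/ 14746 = 0.01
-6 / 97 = -0.06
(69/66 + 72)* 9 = 14463/22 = 657.41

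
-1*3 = -3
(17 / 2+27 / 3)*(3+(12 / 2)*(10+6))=3465 / 2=1732.50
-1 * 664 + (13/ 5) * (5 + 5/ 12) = -7799/ 12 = -649.92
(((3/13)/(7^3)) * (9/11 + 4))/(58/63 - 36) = -1431/15485470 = -0.00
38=38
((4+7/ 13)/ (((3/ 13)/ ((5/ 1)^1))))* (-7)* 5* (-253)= 2612225/ 3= 870741.67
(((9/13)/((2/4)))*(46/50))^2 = 1.62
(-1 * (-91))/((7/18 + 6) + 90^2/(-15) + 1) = -1638/9587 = -0.17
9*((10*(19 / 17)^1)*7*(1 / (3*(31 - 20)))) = 3990 / 187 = 21.34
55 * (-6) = -330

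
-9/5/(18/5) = -1/2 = -0.50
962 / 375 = 2.57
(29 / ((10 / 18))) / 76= 261 / 380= 0.69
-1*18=-18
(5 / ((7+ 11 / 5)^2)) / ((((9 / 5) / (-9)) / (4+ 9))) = -8125 / 2116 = -3.84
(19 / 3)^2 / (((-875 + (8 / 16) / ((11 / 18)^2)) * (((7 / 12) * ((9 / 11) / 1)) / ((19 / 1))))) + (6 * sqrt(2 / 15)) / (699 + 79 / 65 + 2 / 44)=-36517316 / 19979757 + 572 * sqrt(30) / 1001373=-1.82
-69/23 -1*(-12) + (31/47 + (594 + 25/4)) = 609.91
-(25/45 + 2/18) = -2/3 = -0.67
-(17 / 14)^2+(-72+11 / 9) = -127453 / 1764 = -72.25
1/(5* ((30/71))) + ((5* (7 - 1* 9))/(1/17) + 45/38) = -239888/1425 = -168.34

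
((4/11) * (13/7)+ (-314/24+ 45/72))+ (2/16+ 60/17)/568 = -2959783/251328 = -11.78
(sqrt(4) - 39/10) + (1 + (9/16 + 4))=293/80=3.66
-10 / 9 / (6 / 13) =-65 / 27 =-2.41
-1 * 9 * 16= -144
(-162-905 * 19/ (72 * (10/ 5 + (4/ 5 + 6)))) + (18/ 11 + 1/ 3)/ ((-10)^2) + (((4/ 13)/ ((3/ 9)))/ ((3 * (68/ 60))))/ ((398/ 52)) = -10132359469/ 53586720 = -189.08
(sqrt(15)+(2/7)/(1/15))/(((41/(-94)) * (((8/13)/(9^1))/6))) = -247455/287 - 16497 * sqrt(15)/82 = -1641.39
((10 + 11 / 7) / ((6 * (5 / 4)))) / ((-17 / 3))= -162 / 595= -0.27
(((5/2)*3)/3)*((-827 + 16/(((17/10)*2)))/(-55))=13979/374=37.38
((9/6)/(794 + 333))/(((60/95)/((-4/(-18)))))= 19/40572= 0.00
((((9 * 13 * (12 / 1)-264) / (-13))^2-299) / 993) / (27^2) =1249069 / 122338593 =0.01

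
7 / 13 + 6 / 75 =201 / 325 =0.62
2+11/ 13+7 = 128/ 13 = 9.85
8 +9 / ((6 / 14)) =29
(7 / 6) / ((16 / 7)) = 49 / 96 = 0.51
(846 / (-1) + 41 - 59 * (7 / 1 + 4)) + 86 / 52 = -37761 / 26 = -1452.35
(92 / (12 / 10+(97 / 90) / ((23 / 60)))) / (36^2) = 2645 / 149472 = 0.02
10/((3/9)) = 30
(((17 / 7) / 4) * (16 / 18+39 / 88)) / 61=17935 / 1352736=0.01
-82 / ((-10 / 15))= 123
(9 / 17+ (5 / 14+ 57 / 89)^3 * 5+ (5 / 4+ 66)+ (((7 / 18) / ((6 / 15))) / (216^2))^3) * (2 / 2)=1416891403949657494948300794437 / 19477942101997014071214342144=72.74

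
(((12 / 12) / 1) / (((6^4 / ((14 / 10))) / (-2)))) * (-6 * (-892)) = -1561 / 135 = -11.56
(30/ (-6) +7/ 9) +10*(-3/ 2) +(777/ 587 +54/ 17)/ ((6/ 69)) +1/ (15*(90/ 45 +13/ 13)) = 3248337/ 99790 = 32.55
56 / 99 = 0.57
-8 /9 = -0.89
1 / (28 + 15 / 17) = 17 / 491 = 0.03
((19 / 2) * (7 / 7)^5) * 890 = 8455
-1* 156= -156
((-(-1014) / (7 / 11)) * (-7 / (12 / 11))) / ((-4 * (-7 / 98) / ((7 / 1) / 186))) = -1002001 / 744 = -1346.78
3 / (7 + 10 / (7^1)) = 21 / 59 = 0.36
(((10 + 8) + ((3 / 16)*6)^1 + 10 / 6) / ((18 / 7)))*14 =24451 / 216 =113.20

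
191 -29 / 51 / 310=3019681 / 15810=191.00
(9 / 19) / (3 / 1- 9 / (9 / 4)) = -9 / 19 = -0.47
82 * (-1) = -82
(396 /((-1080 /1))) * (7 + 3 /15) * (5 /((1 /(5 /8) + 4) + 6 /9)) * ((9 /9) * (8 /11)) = -72 /47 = -1.53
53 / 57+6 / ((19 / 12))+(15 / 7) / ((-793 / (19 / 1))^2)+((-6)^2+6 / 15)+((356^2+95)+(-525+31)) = 158548145658727 / 1254553755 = 126378.12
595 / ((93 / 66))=13090 / 31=422.26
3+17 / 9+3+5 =12.89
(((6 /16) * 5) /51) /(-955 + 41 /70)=-175 /4543012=-0.00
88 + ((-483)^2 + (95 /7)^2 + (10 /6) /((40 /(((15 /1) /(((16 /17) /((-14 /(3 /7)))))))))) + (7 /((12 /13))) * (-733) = 2144844379 /9408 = 227980.91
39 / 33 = 13 / 11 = 1.18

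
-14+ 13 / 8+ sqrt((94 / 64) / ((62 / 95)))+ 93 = sqrt(138415) / 248+ 645 / 8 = 82.13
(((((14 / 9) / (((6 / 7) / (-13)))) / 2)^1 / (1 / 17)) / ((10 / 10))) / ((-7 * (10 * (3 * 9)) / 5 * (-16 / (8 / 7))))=-221 / 5832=-0.04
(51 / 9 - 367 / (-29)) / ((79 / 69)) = 36662 / 2291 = 16.00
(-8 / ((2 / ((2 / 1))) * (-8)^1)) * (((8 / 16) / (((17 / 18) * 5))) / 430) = 9 / 36550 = 0.00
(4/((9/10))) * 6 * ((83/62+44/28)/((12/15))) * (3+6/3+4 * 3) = 357850/217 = 1649.08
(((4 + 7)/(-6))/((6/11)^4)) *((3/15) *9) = -37.28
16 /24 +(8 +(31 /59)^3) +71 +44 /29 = 1453183694 /17867973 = 81.33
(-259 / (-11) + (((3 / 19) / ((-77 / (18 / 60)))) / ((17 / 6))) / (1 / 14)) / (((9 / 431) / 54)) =98322306 / 1615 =60880.68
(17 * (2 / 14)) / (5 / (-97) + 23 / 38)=62662 / 14287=4.39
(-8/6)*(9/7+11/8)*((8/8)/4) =-0.89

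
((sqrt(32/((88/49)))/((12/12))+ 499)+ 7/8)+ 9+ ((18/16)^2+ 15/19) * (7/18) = 14 * sqrt(11)/11+ 3718583/7296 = 513.90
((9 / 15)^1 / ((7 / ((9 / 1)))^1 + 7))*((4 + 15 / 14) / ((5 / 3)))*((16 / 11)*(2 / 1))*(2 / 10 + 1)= 276048 / 336875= 0.82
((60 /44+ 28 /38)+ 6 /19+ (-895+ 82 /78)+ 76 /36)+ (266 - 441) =-26028295 /24453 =-1064.42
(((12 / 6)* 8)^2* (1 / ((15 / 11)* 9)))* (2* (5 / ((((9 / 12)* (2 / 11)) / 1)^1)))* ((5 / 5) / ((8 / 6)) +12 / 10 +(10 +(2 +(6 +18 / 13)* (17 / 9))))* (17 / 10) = 5729584256 / 78975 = 72549.34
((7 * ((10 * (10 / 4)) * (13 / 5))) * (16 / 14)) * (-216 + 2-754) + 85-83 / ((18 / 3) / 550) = -510883.33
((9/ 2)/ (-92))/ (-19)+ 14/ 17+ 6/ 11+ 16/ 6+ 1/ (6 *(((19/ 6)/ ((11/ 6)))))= 2703079/ 653752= 4.13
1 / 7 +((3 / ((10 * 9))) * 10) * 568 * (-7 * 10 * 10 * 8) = -22265597 / 21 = -1060266.52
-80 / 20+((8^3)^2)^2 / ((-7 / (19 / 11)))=-1305670058292 / 77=-16956754003.79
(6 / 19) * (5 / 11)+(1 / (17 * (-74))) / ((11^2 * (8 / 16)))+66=95648237 / 1446071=66.14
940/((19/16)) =15040/19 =791.58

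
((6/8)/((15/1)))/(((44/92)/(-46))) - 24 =-3169/110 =-28.81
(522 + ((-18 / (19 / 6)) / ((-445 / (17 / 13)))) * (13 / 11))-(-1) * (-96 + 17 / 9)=358178779 / 837045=427.91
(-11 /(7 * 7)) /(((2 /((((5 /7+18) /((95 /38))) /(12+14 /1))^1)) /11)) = -15851 /44590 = -0.36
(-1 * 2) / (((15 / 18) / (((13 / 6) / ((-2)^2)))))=-13 / 10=-1.30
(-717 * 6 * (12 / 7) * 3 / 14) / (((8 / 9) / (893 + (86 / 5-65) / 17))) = -6591681423 / 4165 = -1582636.60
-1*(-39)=39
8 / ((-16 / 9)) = -9 / 2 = -4.50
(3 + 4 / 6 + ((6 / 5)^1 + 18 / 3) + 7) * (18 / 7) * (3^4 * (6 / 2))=11164.11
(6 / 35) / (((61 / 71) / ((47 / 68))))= 10011 / 72590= 0.14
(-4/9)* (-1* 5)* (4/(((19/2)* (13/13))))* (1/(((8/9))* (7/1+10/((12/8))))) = 60/779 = 0.08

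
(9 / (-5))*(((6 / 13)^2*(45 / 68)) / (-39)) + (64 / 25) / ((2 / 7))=8372251 / 933725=8.97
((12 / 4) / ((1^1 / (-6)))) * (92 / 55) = -1656 / 55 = -30.11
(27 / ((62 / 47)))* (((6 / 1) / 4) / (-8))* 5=-19035 / 992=-19.19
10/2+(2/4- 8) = -5/2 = -2.50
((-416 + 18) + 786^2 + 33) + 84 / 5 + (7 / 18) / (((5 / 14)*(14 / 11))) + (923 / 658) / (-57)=617448.63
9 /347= 0.03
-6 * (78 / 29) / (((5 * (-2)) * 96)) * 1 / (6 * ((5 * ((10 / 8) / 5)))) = 13 / 5800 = 0.00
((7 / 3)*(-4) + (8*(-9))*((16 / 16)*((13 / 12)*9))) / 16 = -1067 / 24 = -44.46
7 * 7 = 49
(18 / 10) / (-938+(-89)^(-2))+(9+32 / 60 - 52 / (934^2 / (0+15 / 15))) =231666078507041 / 24305682102495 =9.53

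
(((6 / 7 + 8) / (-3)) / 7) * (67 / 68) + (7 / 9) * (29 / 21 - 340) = -11865619 / 44982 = -263.79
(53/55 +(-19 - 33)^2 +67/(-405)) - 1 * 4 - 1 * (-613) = 14762971/4455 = 3313.80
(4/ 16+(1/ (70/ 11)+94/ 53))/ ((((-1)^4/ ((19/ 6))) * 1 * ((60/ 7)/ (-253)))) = -77782067/ 381600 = -203.83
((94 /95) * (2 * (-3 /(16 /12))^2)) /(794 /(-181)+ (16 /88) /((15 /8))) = -22739211 /9736664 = -2.34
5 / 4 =1.25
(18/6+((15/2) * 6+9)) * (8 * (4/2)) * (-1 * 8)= -7296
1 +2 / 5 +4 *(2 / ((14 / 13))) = 309 / 35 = 8.83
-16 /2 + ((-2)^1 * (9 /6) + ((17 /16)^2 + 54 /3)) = 2081 /256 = 8.13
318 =318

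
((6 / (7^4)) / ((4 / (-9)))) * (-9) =243 / 4802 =0.05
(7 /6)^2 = 49 /36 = 1.36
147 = 147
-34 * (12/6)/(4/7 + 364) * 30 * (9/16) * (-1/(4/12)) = 48195/5104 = 9.44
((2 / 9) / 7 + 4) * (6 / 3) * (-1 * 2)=-16.13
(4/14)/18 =0.02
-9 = -9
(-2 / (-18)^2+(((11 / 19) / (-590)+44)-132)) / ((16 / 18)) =-4994461 / 50445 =-99.01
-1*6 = -6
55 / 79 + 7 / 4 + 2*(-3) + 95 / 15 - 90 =-87.22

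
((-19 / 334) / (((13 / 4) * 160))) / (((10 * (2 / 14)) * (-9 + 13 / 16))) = 133 / 14220050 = 0.00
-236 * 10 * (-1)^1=2360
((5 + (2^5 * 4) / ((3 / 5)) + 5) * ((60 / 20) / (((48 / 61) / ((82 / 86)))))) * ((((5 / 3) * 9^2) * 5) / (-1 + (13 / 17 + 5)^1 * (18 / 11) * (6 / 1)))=9856.35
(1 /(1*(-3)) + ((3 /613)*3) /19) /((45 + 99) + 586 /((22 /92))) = -6391 /49860807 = -0.00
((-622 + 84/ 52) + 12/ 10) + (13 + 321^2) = 102434.82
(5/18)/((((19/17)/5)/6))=425/57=7.46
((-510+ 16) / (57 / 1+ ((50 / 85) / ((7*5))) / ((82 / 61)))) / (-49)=172159 / 973574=0.18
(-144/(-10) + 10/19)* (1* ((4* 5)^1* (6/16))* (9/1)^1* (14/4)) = 134001/38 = 3526.34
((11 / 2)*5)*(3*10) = 825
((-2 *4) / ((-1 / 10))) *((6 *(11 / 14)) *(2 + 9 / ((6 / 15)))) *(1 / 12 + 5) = 46970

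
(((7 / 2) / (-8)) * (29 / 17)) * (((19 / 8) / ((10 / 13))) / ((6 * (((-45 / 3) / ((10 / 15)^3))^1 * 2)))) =50141 / 13219200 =0.00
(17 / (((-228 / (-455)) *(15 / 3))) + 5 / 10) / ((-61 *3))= -1661 / 41724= -0.04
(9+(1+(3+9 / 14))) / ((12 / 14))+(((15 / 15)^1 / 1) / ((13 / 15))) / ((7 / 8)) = 18821 / 1092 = 17.24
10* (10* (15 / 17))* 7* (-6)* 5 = -315000 / 17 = -18529.41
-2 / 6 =-1 / 3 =-0.33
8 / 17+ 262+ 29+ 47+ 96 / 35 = 203022 / 595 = 341.21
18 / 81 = 2 / 9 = 0.22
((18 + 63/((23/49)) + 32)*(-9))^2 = 1454125689/529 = 2748819.83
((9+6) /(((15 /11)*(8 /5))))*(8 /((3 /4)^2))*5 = 4400 /9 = 488.89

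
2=2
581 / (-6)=-581 / 6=-96.83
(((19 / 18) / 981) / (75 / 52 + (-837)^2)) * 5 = 2470 / 321637494627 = 0.00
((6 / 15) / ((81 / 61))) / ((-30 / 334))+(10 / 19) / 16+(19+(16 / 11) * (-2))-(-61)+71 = 144.77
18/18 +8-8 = 1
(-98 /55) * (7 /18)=-343 /495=-0.69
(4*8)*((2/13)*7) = 34.46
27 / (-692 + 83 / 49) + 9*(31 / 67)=3116178 / 755425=4.13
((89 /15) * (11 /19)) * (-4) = -3916 /285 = -13.74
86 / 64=43 / 32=1.34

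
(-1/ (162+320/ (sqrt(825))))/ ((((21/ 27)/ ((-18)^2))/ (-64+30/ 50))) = 1235423178/ 7542115 - 14789952 * sqrt(33)/ 7542115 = 152.54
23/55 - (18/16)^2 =-2983/3520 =-0.85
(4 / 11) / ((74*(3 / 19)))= 38 / 1221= 0.03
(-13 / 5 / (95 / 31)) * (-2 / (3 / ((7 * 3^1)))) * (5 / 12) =2821 / 570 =4.95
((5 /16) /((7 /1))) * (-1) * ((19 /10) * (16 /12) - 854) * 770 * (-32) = -2809840 /3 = -936613.33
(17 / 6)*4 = 34 / 3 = 11.33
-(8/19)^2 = -64/361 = -0.18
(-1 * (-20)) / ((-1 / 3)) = -60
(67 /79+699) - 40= 52128 /79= 659.85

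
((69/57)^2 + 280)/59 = 101609/21299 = 4.77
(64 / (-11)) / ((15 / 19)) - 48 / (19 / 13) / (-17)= -289808 / 53295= -5.44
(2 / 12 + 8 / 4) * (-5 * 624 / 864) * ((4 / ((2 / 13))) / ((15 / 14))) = -15379 / 81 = -189.86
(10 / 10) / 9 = 1 / 9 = 0.11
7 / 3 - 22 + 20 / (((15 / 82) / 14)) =1511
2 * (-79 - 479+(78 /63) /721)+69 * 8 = -8539472 /15141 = -564.00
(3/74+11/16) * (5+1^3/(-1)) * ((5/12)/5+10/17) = 59047/30192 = 1.96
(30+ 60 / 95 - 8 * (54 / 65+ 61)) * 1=-573058 / 1235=-464.01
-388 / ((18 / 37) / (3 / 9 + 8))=-6646.30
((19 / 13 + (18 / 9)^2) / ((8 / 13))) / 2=71 / 16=4.44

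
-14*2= -28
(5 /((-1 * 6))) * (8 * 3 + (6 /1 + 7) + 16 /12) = -575 /18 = -31.94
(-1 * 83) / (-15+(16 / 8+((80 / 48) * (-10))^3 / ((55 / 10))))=24651 / 253861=0.10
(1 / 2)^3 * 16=2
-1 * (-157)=157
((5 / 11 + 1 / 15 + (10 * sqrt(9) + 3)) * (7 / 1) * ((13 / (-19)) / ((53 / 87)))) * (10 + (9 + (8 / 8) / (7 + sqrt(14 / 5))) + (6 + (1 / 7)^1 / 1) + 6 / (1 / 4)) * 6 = -47488048738 / 609235 + 4170374 * sqrt(70) / 609235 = -77889.74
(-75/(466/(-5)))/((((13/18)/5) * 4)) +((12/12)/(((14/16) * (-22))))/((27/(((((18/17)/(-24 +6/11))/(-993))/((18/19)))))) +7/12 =1.98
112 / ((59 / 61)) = 6832 / 59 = 115.80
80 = 80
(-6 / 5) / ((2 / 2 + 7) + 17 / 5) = -2 / 19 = -0.11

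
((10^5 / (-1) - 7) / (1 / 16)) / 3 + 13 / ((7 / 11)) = -11200355 / 21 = -533350.24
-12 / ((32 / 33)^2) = -3267 / 256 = -12.76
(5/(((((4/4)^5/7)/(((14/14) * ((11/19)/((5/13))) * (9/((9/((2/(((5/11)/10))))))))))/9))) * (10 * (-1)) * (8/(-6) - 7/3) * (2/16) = 1816815/19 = 95621.84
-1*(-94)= 94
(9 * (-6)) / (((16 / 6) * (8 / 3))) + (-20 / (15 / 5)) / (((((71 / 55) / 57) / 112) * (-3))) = 74853841 / 6816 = 10982.08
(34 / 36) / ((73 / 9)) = 17 / 146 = 0.12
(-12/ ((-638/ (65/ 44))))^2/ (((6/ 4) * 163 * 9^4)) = 0.00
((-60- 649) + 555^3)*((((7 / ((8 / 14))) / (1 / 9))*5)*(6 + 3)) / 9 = 188475865515 / 2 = 94237932757.50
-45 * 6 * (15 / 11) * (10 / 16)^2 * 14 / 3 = -118125 / 176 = -671.16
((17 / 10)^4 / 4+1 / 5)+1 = 3.29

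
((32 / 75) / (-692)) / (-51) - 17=-11249317 / 661725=-17.00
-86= -86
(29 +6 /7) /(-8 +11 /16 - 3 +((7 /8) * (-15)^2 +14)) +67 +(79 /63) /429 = 5824050776 /86729643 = 67.15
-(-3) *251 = 753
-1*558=-558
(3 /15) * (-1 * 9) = -1.80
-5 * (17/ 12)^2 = -1445/ 144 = -10.03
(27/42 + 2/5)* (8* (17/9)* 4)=63.03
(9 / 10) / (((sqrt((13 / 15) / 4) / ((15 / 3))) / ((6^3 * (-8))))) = -15552 * sqrt(195) / 13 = -16705.53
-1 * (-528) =528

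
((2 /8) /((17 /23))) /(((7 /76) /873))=381501 /119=3205.89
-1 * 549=-549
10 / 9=1.11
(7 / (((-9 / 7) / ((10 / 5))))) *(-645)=21070 / 3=7023.33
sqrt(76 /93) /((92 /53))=53*sqrt(1767) /4278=0.52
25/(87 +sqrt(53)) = 2175/7516 - 25 * sqrt(53)/7516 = 0.27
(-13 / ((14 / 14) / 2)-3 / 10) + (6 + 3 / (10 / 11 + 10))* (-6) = -1279 / 20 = -63.95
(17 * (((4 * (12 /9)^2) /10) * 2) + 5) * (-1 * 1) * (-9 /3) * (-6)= -2626 /5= -525.20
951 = 951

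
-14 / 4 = -7 / 2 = -3.50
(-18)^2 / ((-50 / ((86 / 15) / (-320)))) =1161 / 10000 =0.12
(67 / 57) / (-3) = -67 / 171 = -0.39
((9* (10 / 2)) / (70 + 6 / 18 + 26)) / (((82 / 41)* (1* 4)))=135 / 2312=0.06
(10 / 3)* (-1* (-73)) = 730 / 3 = 243.33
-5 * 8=-40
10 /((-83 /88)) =-880 /83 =-10.60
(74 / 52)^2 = 1369 / 676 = 2.03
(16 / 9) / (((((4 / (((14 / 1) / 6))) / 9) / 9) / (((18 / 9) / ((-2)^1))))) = -84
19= 19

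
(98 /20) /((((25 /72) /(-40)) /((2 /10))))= -14112 /125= -112.90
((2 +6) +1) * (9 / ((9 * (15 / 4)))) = 12 / 5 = 2.40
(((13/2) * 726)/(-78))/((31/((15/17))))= -1.72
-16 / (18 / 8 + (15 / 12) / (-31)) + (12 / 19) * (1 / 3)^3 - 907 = -21417373 / 23427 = -914.22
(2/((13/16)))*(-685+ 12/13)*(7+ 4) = -3130336/169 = -18522.70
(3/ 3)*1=1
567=567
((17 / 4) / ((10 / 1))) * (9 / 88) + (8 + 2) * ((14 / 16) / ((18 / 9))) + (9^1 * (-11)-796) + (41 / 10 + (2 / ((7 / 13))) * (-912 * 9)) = -154607813 / 4928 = -31373.34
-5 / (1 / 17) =-85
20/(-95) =-4/19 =-0.21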